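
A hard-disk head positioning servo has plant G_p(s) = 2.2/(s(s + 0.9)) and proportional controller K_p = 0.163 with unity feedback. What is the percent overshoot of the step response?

From 1 + K_pG_p(s) = 0: s² + 0.9s + 0.3586 = 0 ⇒ ω_n = 0.5988, ζ = 0.7515.
%OS = 100·exp(−πζ/√(1−ζ²)) = 100·exp(−π·0.7515/√0.4353) = 2.79%.

2.79%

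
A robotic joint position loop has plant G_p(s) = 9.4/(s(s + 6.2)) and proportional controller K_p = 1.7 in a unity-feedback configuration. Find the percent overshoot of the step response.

From 1 + K_pG_p(s) = 0: s² + 6.2s + 15.98 = 0 ⇒ ω_n = 3.997, ζ = 0.7755.
%OS = 100·exp(−πζ/√(1−ζ²)) = 100·exp(−π·0.7755/√0.3986) = 2.11%.

2.11%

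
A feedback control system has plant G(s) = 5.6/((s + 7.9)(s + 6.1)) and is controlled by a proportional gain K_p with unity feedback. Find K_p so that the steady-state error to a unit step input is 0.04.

The loop is type 0, so e_ss(step) = 1/(1 + K_pos) with K_pos = K_p·G(0).
G(0) = 0.1162. Require 1/(1 + K_p·0.1162) = 0.04, so 1 + 0.1162·K_p = 25.
K_p = (25 − 1)/0.1162 = 207.

K_p = 207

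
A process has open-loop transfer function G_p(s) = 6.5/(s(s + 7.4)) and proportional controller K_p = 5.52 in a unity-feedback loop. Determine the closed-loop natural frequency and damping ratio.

ω_n = 5.99 rad/s, ζ = 0.618

With unity feedback the closed-loop characteristic equation is s² + 7.4s + 5.52·6.5 = s² + 7.4s + 35.88 = 0.
Matching s² + 2ζω_n s + ω_n²: ω_n = √35.88 = 5.99 rad/s and 2ζω_n = 7.4, so ζ = 7.4/(2·5.99) = 0.618.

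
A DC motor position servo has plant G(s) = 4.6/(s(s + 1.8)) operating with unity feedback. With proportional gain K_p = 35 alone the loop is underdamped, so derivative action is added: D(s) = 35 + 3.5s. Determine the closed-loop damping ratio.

Forward path: (35 + 3.5s)·4.6/(s(s+1.8)). The closed-loop characteristic equation is s² + (1.8 + 4.6·3.5)s + 4.6·35 = 0.
That is s² + 17.9s + 161 = 0, so ω_n = 12.69 rad/s and ζ = 17.9/(2·12.69) = 0.7054.

ζ = 0.705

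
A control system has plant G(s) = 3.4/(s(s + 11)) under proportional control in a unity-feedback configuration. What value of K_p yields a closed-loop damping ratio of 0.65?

K_p = 21.1

Closed-loop characteristic equation: s² + 11s + K_p·3.4 = 0.
So ω_n = √(3.4K_p) and 2ζω_n = 11, giving ζ = 11/(2√(3.4K_p)).
Setting ζ = 0.65: √(3.4K_p) = 11/(2·0.65) = 8.462, so K_p = 71.6/3.4 = 21.1.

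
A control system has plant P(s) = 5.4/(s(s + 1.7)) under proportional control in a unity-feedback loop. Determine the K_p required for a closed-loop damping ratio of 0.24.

Closed-loop characteristic equation: s² + 1.7s + K_p·5.4 = 0.
So ω_n = √(5.4K_p) and 2ζω_n = 1.7, giving ζ = 1.7/(2√(5.4K_p)).
Setting ζ = 0.24: √(5.4K_p) = 1.7/(2·0.24) = 3.542, so K_p = 12.54/5.4 = 2.32.

K_p = 2.32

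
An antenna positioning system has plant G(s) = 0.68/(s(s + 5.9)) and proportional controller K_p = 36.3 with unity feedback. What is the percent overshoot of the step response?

9.84%

The closed-loop denominator s² + 5.9s + 24.68 gives ω_n = √24.68 = 4.968 and ζ = 5.9/(2ω_n) = 0.5938.
%OS = 100·exp(−πζ/√(1−ζ²)) = 100·exp(−π·0.5938/√0.6474) = 9.84%.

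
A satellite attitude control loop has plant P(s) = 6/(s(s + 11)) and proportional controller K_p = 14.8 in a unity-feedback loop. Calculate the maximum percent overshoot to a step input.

From 1 + K_pP(s) = 0: s² + 11s + 88.8 = 0 ⇒ ω_n = 9.423, ζ = 0.5837.
%OS = 100·exp(−πζ/√(1−ζ²)) = 100·exp(−π·0.5837/√0.6593) = 10.5%.

10.5%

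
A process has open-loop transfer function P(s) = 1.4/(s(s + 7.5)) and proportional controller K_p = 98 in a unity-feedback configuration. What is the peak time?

From 1 + K_pP(s) = 0: s² + 7.5s + 137.2 = 0 ⇒ ω_n = 11.71, ζ = 0.3202.
Damped frequency ω_d = ω_n√(1−ζ²) = 11.1 rad/s, so peak time T_p = π/ω_d = 0.283 s.

T_p = 0.283 s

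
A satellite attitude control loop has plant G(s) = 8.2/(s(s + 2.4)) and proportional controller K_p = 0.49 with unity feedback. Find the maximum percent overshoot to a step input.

9.56%

Closed-loop characteristic equation: s² + 2.4s + 4.018 = 0, so ω_n = 2.004 rad/s and ζ = 2.4/(2·2.004) = 0.5987.
%OS = 100·exp(−πζ/√(1−ζ²)) = 100·exp(−π·0.5987/√0.6416) = 9.56%.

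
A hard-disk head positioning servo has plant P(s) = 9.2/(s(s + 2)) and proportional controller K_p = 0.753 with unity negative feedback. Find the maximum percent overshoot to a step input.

The closed-loop denominator s² + 2s + 6.928 gives ω_n = √6.928 = 2.632 and ζ = 2/(2ω_n) = 0.3799.
%OS = 100·exp(−πζ/√(1−ζ²)) = 100·exp(−π·0.3799/√0.8556) = 27.5%.

27.5%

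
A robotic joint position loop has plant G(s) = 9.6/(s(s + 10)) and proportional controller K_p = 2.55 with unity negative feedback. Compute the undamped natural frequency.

ω_n = 4.95 rad/s

With unity feedback the closed-loop characteristic equation is s² + 10s + 2.55·9.6 = s² + 10s + 24.48 = 0.
So ω_n² = 24.48 ⇒ ω_n = 4.948 rad/s, and ζ = 10/(2ω_n) = 1.01.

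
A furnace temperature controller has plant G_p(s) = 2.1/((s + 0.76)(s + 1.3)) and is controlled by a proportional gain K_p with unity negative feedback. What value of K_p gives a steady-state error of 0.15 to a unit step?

K_p = 2.67

The loop is type 0, so e_ss(step) = 1/(1 + K_pos) with K_pos = K_p·G_p(0).
G_p(0) = 2.126. Require 1/(1 + K_p·2.126) = 0.15, so 1 + 2.126·K_p = 6.667.
K_p = (6.667 − 1)/2.126 = 2.67.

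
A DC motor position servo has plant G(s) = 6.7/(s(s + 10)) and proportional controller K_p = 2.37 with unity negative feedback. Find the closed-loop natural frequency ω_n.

ω_n = 3.98 rad/s

1 + K_p·G(s) = 0 gives s² + 10s + 15.88 = 0.
So ω_n² = 15.88 ⇒ ω_n = 3.985 rad/s, and ζ = 10/(2ω_n) = 1.25.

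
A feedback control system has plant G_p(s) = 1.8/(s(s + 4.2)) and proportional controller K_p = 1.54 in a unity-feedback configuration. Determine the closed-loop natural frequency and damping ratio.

ω_n = 1.66 rad/s, ζ = 1.26

1 + K_p·G_p(s) = 0 gives s² + 4.2s + 2.772 = 0.
Matching s² + 2ζω_n s + ω_n²: ω_n = √2.772 = 1.665 rad/s and 2ζω_n = 4.2, so ζ = 4.2/(2·1.665) = 1.26.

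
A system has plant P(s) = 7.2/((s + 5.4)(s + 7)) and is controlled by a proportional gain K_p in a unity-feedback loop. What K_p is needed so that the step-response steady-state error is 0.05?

The loop is type 0, so e_ss(step) = 1/(1 + K_pos) with K_pos = K_p·P(0).
P(0) = 0.1905. Require 1/(1 + K_p·0.1905) = 0.05, so 1 + 0.1905·K_p = 20.
K_p = (20 − 1)/0.1905 = 99.8.

K_p = 99.8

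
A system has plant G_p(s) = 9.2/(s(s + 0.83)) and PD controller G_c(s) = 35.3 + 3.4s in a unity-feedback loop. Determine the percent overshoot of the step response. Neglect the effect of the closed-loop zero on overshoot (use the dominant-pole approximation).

0.211%

Forward path: (35.3 + 3.4s)·9.2/(s(s+0.83)). The closed-loop characteristic equation is s² + (0.83 + 9.2·3.4)s + 9.2·35.3 = 0.
That is s² + 32.11s + 324.8 = 0, so ω_n = 18.02 rad/s and ζ = 32.11/(2·18.02) = 0.8909.
%OS = 100·exp(−πζ/√(1−ζ²)) = 0.211%.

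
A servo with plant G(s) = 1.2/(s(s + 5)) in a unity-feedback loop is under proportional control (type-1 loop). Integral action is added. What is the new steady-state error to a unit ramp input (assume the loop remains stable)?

0

The integrator raises the loop to type 2, so K_v → ∞ and e_ss to a ramp is zero.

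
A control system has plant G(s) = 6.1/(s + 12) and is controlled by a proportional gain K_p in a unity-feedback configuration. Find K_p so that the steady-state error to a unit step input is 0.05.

K_p = 37.4

The loop is type 0, so e_ss(step) = 1/(1 + K_pos) with K_pos = K_p·G(0).
G(0) = 0.5083. Require 1/(1 + K_p·0.5083) = 0.05, so 1 + 0.5083·K_p = 20.
K_p = (20 − 1)/0.5083 = 37.4.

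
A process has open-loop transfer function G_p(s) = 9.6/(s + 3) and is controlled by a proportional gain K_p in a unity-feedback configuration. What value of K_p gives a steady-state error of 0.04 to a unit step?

K_p = 7.5

For a type-0 loop with proportional control, e_ss = 1/(1 + K_p·G_p(0)).
G_p(0) = 3.2. Require 1/(1 + K_p·3.2) = 0.04, so 1 + 3.2·K_p = 25.
K_p = (25 − 1)/3.2 = 7.5.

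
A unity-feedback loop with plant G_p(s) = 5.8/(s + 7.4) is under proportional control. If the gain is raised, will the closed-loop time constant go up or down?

decrease

The closed-loop bandwidth 7.4+K_p·5.8 grows with K_p, so τ shrinks.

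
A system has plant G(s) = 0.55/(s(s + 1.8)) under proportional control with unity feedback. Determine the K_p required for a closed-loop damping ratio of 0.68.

K_p = 3.18

Closed-loop characteristic equation: s² + 1.8s + K_p·0.55 = 0.
So ω_n = √(0.55K_p) and 2ζω_n = 1.8, giving ζ = 1.8/(2√(0.55K_p)).
Setting ζ = 0.68: √(0.55K_p) = 1.8/(2·0.68) = 1.324, so K_p = 1.752/0.55 = 3.18.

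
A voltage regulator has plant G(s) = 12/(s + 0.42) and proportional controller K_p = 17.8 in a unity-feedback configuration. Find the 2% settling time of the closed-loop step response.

T_s ≈ 0.0187 s

Closed-loop transfer function: T(s) = K_p·G(s)/(1 + K_p·G(s)) = 213.6/(s + 0.42 + 213.6) = 213.6/(s + 214).
Time constant τ = 1/214 = 0.004672 s, so the 2% settling time is about 4τ = 0.0187 s.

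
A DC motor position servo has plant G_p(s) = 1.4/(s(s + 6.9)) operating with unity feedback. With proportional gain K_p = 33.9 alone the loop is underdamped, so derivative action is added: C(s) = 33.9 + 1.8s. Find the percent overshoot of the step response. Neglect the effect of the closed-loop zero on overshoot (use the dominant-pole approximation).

Forward path: (33.9 + 1.8s)·1.4/(s(s+6.9)). The closed-loop characteristic equation is s² + (6.9 + 1.4·1.8)s + 1.4·33.9 = 0.
That is s² + 9.42s + 47.46 = 0, so ω_n = 6.889 rad/s and ζ = 9.42/(2·6.889) = 0.6837.
%OS = 100·exp(−πζ/√(1−ζ²)) = 5.27%.

5.27%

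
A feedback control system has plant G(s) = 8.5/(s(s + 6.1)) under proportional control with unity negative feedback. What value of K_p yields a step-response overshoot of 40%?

K_p = 14

From %OS = 100·exp(−πζ/√(1−ζ²)) = 40%, ζ = −ln(0.4)/√(π²+ln²(0.4)) = 0.28.
Characteristic equation s² + 6.1s + 8.5K_p = 0 gives ζ = 6.1/(2√(8.5K_p)).
Setting ζ = 0.28: √(8.5K_p) = 6.1/(2·0.28) = 10.89, so K_p = 118.7/8.5 = 14.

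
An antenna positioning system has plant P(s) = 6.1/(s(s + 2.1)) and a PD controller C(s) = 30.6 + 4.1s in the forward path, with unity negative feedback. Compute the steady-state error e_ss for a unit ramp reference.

0.0113

The loop has one pole at the origin (type 1). Velocity error constant K_v = lim_{s→0} s·C(s)P(s) = 30.6·6.1/2.1 = 88.89.
Steady-state error to a unit ramp: e_ss = 1/K_v = 0.0113.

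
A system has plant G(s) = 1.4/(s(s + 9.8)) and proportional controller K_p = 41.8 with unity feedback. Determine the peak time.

T_p = 0.535 s

Closed-loop characteristic equation: s² + 9.8s + 58.52 = 0, so ω_n = 7.65 rad/s and ζ = 9.8/(2·7.65) = 0.6405.
Damped frequency ω_d = ω_n√(1−ζ²) = 5.875 rad/s, so peak time T_p = π/ω_d = 0.535 s.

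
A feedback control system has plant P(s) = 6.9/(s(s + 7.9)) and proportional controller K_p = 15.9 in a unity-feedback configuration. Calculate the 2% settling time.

T_s ≈ 1.01 s

Closed-loop characteristic equation: s² + 7.9s + 109.7 = 0, so ω_n = 10.47 rad/s and ζ = 7.9/(2·10.47) = 0.3771.
2% settling time T_s ≈ 4/(ζω_n) = 4/3.95 = 1.01 s.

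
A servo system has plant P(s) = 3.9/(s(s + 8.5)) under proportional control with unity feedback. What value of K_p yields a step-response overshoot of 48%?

From %OS = 100·exp(−πζ/√(1−ζ²)) = 48%, ζ = −ln(0.48)/√(π²+ln²(0.48)) = 0.2275.
Characteristic equation s² + 8.5s + 3.9K_p = 0 gives ζ = 8.5/(2√(3.9K_p)).
Setting ζ = 0.2275: √(3.9K_p) = 8.5/(2·0.2275) = 18.68, so K_p = 349/3.9 = 89.5.

K_p = 89.5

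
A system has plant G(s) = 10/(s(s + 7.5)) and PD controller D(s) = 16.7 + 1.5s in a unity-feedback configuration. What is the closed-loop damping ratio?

Forward path: (16.7 + 1.5s)·10/(s(s+7.5)). The closed-loop characteristic equation is s² + (7.5 + 10·1.5)s + 10·16.7 = 0.
That is s² + 22.5s + 167 = 0, so ω_n = 12.92 rad/s and ζ = 22.5/(2·12.92) = 0.8706.

ζ = 0.871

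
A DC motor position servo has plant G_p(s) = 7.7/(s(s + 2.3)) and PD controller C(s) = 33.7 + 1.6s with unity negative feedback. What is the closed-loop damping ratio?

Forward path: (33.7 + 1.6s)·7.7/(s(s+2.3)). The closed-loop characteristic equation is s² + (2.3 + 7.7·1.6)s + 7.7·33.7 = 0.
That is s² + 14.62s + 259.5 = 0, so ω_n = 16.11 rad/s and ζ = 14.62/(2·16.11) = 0.4538.

ζ = 0.454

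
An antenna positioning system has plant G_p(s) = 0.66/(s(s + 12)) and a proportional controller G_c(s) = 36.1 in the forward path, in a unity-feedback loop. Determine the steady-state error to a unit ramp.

0.504

The loop has one pole at the origin (type 1). Velocity error constant K_v = lim_{s→0} s·G_c(s)G_p(s) = 36.1·0.66/12 = 1.986.
Steady-state error to a unit ramp: e_ss = 1/K_v = 0.504.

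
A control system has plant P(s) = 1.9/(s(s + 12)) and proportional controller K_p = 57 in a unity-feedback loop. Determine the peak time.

Closed-loop characteristic equation: s² + 12s + 108.3 = 0, so ω_n = 10.41 rad/s and ζ = 12/(2·10.41) = 0.5766.
Damped frequency ω_d = ω_n√(1−ζ²) = 8.503 rad/s, so peak time T_p = π/ω_d = 0.369 s.

T_p = 0.369 s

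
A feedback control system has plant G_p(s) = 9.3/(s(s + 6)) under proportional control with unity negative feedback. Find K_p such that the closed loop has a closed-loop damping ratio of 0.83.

Closed-loop characteristic equation: s² + 6s + K_p·9.3 = 0.
So ω_n = √(9.3K_p) and 2ζω_n = 6, giving ζ = 6/(2√(9.3K_p)).
Setting ζ = 0.83: √(9.3K_p) = 6/(2·0.83) = 3.614, so K_p = 13.06/9.3 = 1.4.

K_p = 1.4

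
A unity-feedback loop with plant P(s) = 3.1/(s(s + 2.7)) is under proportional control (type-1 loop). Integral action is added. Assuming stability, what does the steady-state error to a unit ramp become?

0

The integrator raises the loop to type 2, so K_v → ∞ and e_ss to a ramp is zero.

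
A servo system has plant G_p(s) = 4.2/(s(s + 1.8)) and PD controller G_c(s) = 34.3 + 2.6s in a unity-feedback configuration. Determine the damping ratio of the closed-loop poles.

ζ = 0.53

Forward path: (34.3 + 2.6s)·4.2/(s(s+1.8)). The closed-loop characteristic equation is s² + (1.8 + 4.2·2.6)s + 4.2·34.3 = 0.
That is s² + 12.72s + 144.1 = 0, so ω_n = 12 rad/s and ζ = 12.72/(2·12) = 0.5299.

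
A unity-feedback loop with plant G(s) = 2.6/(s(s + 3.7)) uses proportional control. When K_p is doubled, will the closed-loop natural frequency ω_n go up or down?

ω_n = √(2.6·K_p), which grows with K_p.

increase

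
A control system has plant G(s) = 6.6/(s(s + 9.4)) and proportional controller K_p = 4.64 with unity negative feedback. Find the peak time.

From 1 + K_pG(s) = 0: s² + 9.4s + 30.62 = 0 ⇒ ω_n = 5.534, ζ = 0.8493.
Damped frequency ω_d = ω_n√(1−ζ²) = 2.921 rad/s, so peak time T_p = π/ω_d = 1.08 s.

T_p = 1.08 s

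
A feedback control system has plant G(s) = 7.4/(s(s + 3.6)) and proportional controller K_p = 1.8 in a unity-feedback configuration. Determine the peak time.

Closed-loop characteristic equation: s² + 3.6s + 13.32 = 0, so ω_n = 3.65 rad/s and ζ = 3.6/(2·3.65) = 0.4932.
Damped frequency ω_d = ω_n√(1−ζ²) = 3.175 rad/s, so peak time T_p = π/ω_d = 0.99 s.

T_p = 0.99 s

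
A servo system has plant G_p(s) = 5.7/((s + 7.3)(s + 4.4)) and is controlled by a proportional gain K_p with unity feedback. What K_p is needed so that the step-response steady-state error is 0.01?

K_p = 558

Steady-state error for a unit step on this type-0 loop is 1/(1 + K_p·G_p(0)).
G_p(0) = 0.1775. Require 1/(1 + K_p·0.1775) = 0.01, so 1 + 0.1775·K_p = 100.
K_p = (100 − 1)/0.1775 = 558.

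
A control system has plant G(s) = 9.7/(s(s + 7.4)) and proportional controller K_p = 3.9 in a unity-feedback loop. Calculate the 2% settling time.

T_s ≈ 1.08 s

Closed-loop characteristic equation: s² + 7.4s + 37.83 = 0, so ω_n = 6.151 rad/s and ζ = 7.4/(2·6.151) = 0.6016.
2% settling time T_s ≈ 4/(ζω_n) = 4/3.7 = 1.08 s.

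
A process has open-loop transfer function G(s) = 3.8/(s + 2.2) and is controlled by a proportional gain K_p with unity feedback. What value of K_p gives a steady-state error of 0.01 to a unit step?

K_p = 57.3

The loop is type 0, so e_ss(step) = 1/(1 + K_pos) with K_pos = K_p·G(0).
G(0) = 1.727. Require 1/(1 + K_p·1.727) = 0.01, so 1 + 1.727·K_p = 100.
K_p = (100 − 1)/1.727 = 57.3.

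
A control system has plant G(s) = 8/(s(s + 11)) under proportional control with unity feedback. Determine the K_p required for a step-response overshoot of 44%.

From %OS = 100·exp(−πζ/√(1−ζ²)) = 44%, ζ = −ln(0.44)/√(π²+ln²(0.44)) = 0.2528.
Characteristic equation s² + 11s + 8K_p = 0 gives ζ = 11/(2√(8K_p)).
Setting ζ = 0.2528: √(8K_p) = 11/(2·0.2528) = 21.75, so K_p = 473.2/8 = 59.2.

K_p = 59.2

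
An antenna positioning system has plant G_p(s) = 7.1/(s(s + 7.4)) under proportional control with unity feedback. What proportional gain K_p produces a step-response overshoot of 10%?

From %OS = 100·exp(−πζ/√(1−ζ²)) = 10%, ζ = −ln(0.1)/√(π²+ln²(0.1)) = 0.5912.
Characteristic equation s² + 7.4s + 7.1K_p = 0 gives ζ = 7.4/(2√(7.1K_p)).
Setting ζ = 0.5912: √(7.1K_p) = 7.4/(2·0.5912) = 6.259, so K_p = 39.17/7.1 = 5.52.

K_p = 5.52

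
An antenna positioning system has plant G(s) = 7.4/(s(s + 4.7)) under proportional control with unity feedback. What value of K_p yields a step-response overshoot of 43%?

From %OS = 100·exp(−πζ/√(1−ζ²)) = 43%, ζ = −ln(0.43)/√(π²+ln²(0.43)) = 0.2594.
Characteristic equation s² + 4.7s + 7.4K_p = 0 gives ζ = 4.7/(2√(7.4K_p)).
Setting ζ = 0.2594: √(7.4K_p) = 4.7/(2·0.2594) = 9.058, so K_p = 82.04/7.4 = 11.1.

K_p = 11.1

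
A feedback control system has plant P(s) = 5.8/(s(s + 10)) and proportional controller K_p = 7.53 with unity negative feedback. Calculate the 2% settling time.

T_s ≈ 0.8 s

The closed-loop denominator s² + 10s + 43.67 gives ω_n = √43.67 = 6.609 and ζ = 10/(2ω_n) = 0.7566.
2% settling time T_s ≈ 4/(ζω_n) = 4/5 = 0.8 s.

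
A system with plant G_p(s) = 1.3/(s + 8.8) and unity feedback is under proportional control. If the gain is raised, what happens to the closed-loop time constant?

decrease

The closed-loop bandwidth 8.8+K_p·1.3 grows with K_p, so τ shrinks.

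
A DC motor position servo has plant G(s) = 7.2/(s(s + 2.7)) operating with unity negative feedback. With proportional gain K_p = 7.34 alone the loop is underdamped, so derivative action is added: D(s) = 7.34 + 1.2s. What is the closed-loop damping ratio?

ζ = 0.78

Forward path: (7.34 + 1.2s)·7.2/(s(s+2.7)). The closed-loop characteristic equation is s² + (2.7 + 7.2·1.2)s + 7.2·7.34 = 0.
That is s² + 11.34s + 52.85 = 0, so ω_n = 7.27 rad/s and ζ = 11.34/(2·7.27) = 0.78.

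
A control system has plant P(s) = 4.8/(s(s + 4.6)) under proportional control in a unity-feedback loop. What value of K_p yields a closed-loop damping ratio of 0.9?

Closed-loop characteristic equation: s² + 4.6s + K_p·4.8 = 0.
So ω_n = √(4.8K_p) and 2ζω_n = 4.6, giving ζ = 4.6/(2√(4.8K_p)).
Setting ζ = 0.9: √(4.8K_p) = 4.6/(2·0.9) = 2.556, so K_p = 6.531/4.8 = 1.36.

K_p = 1.36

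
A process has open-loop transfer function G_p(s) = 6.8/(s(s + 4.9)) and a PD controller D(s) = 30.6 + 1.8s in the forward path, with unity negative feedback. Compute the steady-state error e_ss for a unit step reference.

0

The open loop D(s)G_p(s) has a pole at the origin (type 1), so the static position error constant is infinite and e_ss = 1/(1+∞) = 0.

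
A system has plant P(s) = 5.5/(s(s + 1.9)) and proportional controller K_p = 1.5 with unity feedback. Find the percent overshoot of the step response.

The closed-loop denominator s² + 1.9s + 8.25 gives ω_n = √8.25 = 2.872 and ζ = 1.9/(2ω_n) = 0.3307.
%OS = 100·exp(−πζ/√(1−ζ²)) = 100·exp(−π·0.3307/√0.8906) = 33.3%.

33.3%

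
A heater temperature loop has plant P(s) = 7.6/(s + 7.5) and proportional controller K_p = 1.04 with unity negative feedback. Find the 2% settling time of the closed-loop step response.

Closed-loop transfer function: T(s) = K_p·P(s)/(1 + K_p·P(s)) = 7.904/(s + 7.5 + 7.904) = 7.904/(s + 15.4).
Time constant τ = 1/15.4 = 0.06492 s, so the 2% settling time is about 4τ = 0.26 s.

T_s ≈ 0.26 s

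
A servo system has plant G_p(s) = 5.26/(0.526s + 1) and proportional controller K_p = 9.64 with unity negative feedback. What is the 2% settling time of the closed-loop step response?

T_s ≈ 0.0407 s

Closed loop: T(s) = K_p·G_p/(1+K_p·G_p) = 50.71/(0.526s + 1 + 50.71), with pole at s = −(1 + 50.71)/0.526 = −98.3.
τ = 1/98.3 = 0.01017 s, so 2% settling time ≈ 4τ = 0.0407 s.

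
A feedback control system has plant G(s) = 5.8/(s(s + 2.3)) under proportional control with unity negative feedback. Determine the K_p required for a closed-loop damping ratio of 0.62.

K_p = 0.593

Closed-loop characteristic equation: s² + 2.3s + K_p·5.8 = 0.
So ω_n = √(5.8K_p) and 2ζω_n = 2.3, giving ζ = 2.3/(2√(5.8K_p)).
Setting ζ = 0.62: √(5.8K_p) = 2.3/(2·0.62) = 1.855, so K_p = 3.44/5.8 = 0.593.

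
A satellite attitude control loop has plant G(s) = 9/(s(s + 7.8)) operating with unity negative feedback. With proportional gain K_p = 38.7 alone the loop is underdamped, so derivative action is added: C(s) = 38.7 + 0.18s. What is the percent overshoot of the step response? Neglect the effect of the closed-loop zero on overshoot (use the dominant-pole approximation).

44.1%

Forward path: (38.7 + 0.18s)·9/(s(s+7.8)). The closed-loop characteristic equation is s² + (7.8 + 9·0.18)s + 9·38.7 = 0.
That is s² + 9.42s + 348.3 = 0, so ω_n = 18.66 rad/s and ζ = 9.42/(2·18.66) = 0.2524.
%OS = 100·exp(−πζ/√(1−ζ²)) = 44.1%.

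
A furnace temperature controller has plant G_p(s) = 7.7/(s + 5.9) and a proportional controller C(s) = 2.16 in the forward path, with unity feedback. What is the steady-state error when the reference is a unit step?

0.262

The loop is type 0. Static position error constant K_pos = C(0)·G_p(0) = 2.16·1.305 = 2.819.
Steady-state error to a unit step: e_ss = 1/(1+K_pos) = 1/3.819 = 0.262.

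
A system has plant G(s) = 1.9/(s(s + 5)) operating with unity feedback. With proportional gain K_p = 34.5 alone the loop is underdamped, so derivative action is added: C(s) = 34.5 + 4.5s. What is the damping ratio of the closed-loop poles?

ζ = 0.837

Forward path: (34.5 + 4.5s)·1.9/(s(s+5)). The closed-loop characteristic equation is s² + (5 + 1.9·4.5)s + 1.9·34.5 = 0.
That is s² + 13.55s + 65.55 = 0, so ω_n = 8.096 rad/s and ζ = 13.55/(2·8.096) = 0.8368.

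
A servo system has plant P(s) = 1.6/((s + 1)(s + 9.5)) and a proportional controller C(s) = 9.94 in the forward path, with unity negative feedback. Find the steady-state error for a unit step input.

0.374

The loop is type 0. Static position error constant K_pos = C(0)·P(0) = 9.94·0.1684 = 1.674.
Steady-state error to a unit step: e_ss = 1/(1+K_pos) = 1/2.674 = 0.374.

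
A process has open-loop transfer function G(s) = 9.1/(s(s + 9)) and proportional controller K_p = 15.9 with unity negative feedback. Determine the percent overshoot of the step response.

From 1 + K_pG(s) = 0: s² + 9s + 144.7 = 0 ⇒ ω_n = 12.03, ζ = 0.3741.
%OS = 100·exp(−πζ/√(1−ζ²)) = 100·exp(−π·0.3741/√0.86) = 28.2%.

28.2%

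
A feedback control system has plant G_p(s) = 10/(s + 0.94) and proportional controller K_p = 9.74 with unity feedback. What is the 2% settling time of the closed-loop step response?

T_s ≈ 0.0407 s

Closed-loop transfer function: T(s) = K_p·G_p(s)/(1 + K_p·G_p(s)) = 97.4/(s + 0.94 + 97.4) = 97.4/(s + 98.34).
Time constant τ = 1/98.34 = 0.01017 s, so the 2% settling time is about 4τ = 0.0407 s.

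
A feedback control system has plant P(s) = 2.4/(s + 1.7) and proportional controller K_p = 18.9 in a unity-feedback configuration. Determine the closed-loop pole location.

Closed-loop transfer function: T(s) = K_p·P(s)/(1 + K_p·P(s)) = 45.36/(s + 1.7 + 45.36) = 45.36/(s + 47.06).
The closed-loop pole is at s = −47.06.

s = -47.06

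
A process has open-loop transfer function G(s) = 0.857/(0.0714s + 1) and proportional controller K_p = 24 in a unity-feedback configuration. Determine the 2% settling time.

T_s ≈ 0.0132 s

Closed loop: T(s) = K_p·G/(1+K_p·G) = 20.57/(0.0714s + 1 + 20.57), with pole at s = −(1 + 20.57)/0.0714 = −302.1.
τ = 1/302.1 = 0.00331 s, so 2% settling time ≈ 4τ = 0.0132 s.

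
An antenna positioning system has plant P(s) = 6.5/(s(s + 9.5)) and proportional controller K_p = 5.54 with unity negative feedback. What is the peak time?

T_p = 0.857 s

The closed-loop denominator s² + 9.5s + 36.01 gives ω_n = √36.01 = 6.001 and ζ = 9.5/(2ω_n) = 0.7916.
Damped frequency ω_d = ω_n√(1−ζ²) = 3.667 rad/s, so peak time T_p = π/ω_d = 0.857 s.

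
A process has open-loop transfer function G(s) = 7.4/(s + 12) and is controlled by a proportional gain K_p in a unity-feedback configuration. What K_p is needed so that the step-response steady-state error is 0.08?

Steady-state error for a unit step on this type-0 loop is 1/(1 + K_p·G(0)).
G(0) = 0.6167. Require 1/(1 + K_p·0.6167) = 0.08, so 1 + 0.6167·K_p = 12.5.
K_p = (12.5 − 1)/0.6167 = 18.6.

K_p = 18.6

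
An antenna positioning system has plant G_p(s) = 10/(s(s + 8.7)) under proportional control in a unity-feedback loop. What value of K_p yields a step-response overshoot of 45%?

From %OS = 100·exp(−πζ/√(1−ζ²)) = 45%, ζ = −ln(0.45)/√(π²+ln²(0.45)) = 0.2463.
Characteristic equation s² + 8.7s + 10K_p = 0 gives ζ = 8.7/(2√(10K_p)).
Setting ζ = 0.2463: √(10K_p) = 8.7/(2·0.2463) = 17.66, so K_p = 311.8/10 = 31.2.

K_p = 31.2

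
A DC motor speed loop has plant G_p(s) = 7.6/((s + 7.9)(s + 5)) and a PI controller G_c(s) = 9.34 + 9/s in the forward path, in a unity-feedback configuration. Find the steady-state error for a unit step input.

0

The open loop G_c(s)G_p(s) has a pole at the origin (type 1), so the static position error constant is infinite and e_ss = 1/(1+∞) = 0.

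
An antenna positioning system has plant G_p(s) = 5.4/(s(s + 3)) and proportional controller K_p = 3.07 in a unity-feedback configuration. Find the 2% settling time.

T_s ≈ 2.67 s

Closed-loop characteristic equation: s² + 3s + 16.58 = 0, so ω_n = 4.072 rad/s and ζ = 3/(2·4.072) = 0.3684.
2% settling time T_s ≈ 4/(ζω_n) = 4/1.5 = 2.67 s.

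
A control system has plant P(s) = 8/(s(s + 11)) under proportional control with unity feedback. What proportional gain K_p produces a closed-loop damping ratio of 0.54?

Closed-loop characteristic equation: s² + 11s + K_p·8 = 0.
So ω_n = √(8K_p) and 2ζω_n = 11, giving ζ = 11/(2√(8K_p)).
Setting ζ = 0.54: √(8K_p) = 11/(2·0.54) = 10.19, so K_p = 103.7/8 = 13.

K_p = 13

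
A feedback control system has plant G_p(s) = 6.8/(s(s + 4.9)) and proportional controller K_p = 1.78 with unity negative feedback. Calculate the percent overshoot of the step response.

From 1 + K_pG_p(s) = 0: s² + 4.9s + 12.1 = 0 ⇒ ω_n = 3.479, ζ = 0.7042.
%OS = 100·exp(−πζ/√(1−ζ²)) = 100·exp(−π·0.7042/√0.5041) = 4.43%.

4.43%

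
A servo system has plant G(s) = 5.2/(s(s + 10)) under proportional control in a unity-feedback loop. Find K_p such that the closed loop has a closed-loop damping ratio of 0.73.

Closed-loop characteristic equation: s² + 10s + K_p·5.2 = 0.
So ω_n = √(5.2K_p) and 2ζω_n = 10, giving ζ = 10/(2√(5.2K_p)).
Setting ζ = 0.73: √(5.2K_p) = 10/(2·0.73) = 6.849, so K_p = 46.91/5.2 = 9.02.

K_p = 9.02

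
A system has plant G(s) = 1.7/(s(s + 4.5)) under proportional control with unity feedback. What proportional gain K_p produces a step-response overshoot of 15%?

K_p = 11.1

From %OS = 100·exp(−πζ/√(1−ζ²)) = 15%, ζ = −ln(0.15)/√(π²+ln²(0.15)) = 0.5169.
Characteristic equation s² + 4.5s + 1.7K_p = 0 gives ζ = 4.5/(2√(1.7K_p)).
Setting ζ = 0.5169: √(1.7K_p) = 4.5/(2·0.5169) = 4.353, so K_p = 18.95/1.7 = 11.1.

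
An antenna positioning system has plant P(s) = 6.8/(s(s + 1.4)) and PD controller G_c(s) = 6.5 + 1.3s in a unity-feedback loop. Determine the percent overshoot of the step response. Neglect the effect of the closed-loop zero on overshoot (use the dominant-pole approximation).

Forward path: (6.5 + 1.3s)·6.8/(s(s+1.4)). The closed-loop characteristic equation is s² + (1.4 + 6.8·1.3)s + 6.8·6.5 = 0.
That is s² + 10.24s + 44.2 = 0, so ω_n = 6.648 rad/s and ζ = 10.24/(2·6.648) = 0.7701.
%OS = 100·exp(−πζ/√(1−ζ²)) = 2.25%.

2.25%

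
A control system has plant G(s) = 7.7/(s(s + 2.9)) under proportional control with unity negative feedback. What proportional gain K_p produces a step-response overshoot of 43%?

From %OS = 100·exp(−πζ/√(1−ζ²)) = 43%, ζ = −ln(0.43)/√(π²+ln²(0.43)) = 0.2594.
Characteristic equation s² + 2.9s + 7.7K_p = 0 gives ζ = 2.9/(2√(7.7K_p)).
Setting ζ = 0.2594: √(7.7K_p) = 2.9/(2·0.2594) = 5.589, so K_p = 31.24/7.7 = 4.06.

K_p = 4.06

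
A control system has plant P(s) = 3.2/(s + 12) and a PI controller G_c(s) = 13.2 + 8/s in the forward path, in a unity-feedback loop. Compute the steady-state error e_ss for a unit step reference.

The open loop G_c(s)P(s) has a pole at the origin (type 1), so the static position error constant is infinite and e_ss = 1/(1+∞) = 0.

0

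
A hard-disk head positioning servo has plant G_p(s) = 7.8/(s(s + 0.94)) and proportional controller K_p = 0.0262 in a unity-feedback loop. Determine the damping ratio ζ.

1 + K_p·G_p(s) = 0 gives s² + 0.94s + 0.2044 = 0.
Matching s² + 2ζω_n s + ω_n²: ω_n = √0.2044 = 0.4521 rad/s and 2ζω_n = 0.94, so ζ = 0.94/(2·0.4521) = 1.04.

ζ = 1.04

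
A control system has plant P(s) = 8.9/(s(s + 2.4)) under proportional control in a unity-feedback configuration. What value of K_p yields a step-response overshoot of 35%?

K_p = 1.61

From %OS = 100·exp(−πζ/√(1−ζ²)) = 35%, ζ = −ln(0.35)/√(π²+ln²(0.35)) = 0.3169.
Characteristic equation s² + 2.4s + 8.9K_p = 0 gives ζ = 2.4/(2√(8.9K_p)).
Setting ζ = 0.3169: √(8.9K_p) = 2.4/(2·0.3169) = 3.786, so K_p = 14.34/8.9 = 1.61.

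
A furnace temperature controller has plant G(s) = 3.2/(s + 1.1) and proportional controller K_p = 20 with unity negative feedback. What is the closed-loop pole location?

s = -65.1

Closed-loop transfer function: T(s) = K_p·G(s)/(1 + K_p·G(s)) = 64/(s + 1.1 + 64) = 64/(s + 65.1).
The closed-loop pole is at s = −65.1.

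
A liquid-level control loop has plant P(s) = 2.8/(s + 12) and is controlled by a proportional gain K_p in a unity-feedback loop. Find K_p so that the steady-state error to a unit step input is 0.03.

K_p = 139

The loop is type 0, so e_ss(step) = 1/(1 + K_pos) with K_pos = K_p·P(0).
P(0) = 0.2333. Require 1/(1 + K_p·0.2333) = 0.03, so 1 + 0.2333·K_p = 33.33.
K_p = (33.33 − 1)/0.2333 = 139.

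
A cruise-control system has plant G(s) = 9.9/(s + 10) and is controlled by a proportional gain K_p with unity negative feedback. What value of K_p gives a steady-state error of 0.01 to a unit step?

K_p = 100

Steady-state error for a unit step on this type-0 loop is 1/(1 + K_p·G(0)).
G(0) = 0.99. Require 1/(1 + K_p·0.99) = 0.01, so 1 + 0.99·K_p = 100.
K_p = (100 − 1)/0.99 = 100.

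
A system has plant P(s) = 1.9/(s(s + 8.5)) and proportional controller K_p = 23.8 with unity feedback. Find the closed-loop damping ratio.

The closed-loop denominator is s(s+8.5) + 23.8·1.9 = s² + 8.5s + 45.22.
Matching s² + 2ζω_n s + ω_n²: ω_n = √45.22 = 6.725 rad/s and 2ζω_n = 8.5, so ζ = 8.5/(2·6.725) = 0.632.

ζ = 0.632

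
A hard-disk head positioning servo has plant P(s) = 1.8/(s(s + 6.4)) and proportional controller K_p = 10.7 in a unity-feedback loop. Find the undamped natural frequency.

With unity feedback the closed-loop characteristic equation is s² + 6.4s + 10.7·1.8 = s² + 6.4s + 19.26 = 0.
Matching s² + 2ζω_n s + ω_n²: ω_n = √19.26 = 4.389 rad/s and 2ζω_n = 6.4, so ζ = 6.4/(2·4.389) = 0.729.

ω_n = 4.39 rad/s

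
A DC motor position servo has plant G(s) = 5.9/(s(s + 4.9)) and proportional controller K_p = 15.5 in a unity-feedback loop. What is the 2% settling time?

T_s ≈ 1.63 s

The closed-loop denominator s² + 4.9s + 91.45 gives ω_n = √91.45 = 9.563 and ζ = 4.9/(2ω_n) = 0.2562.
2% settling time T_s ≈ 4/(ζω_n) = 4/2.45 = 1.63 s.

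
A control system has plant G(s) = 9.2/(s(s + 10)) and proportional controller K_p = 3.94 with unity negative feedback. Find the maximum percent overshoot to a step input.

From 1 + K_pG(s) = 0: s² + 10s + 36.25 = 0 ⇒ ω_n = 6.021, ζ = 0.8305.
%OS = 100·exp(−πζ/√(1−ζ²)) = 100·exp(−π·0.8305/√0.3103) = 0.925%.

0.925%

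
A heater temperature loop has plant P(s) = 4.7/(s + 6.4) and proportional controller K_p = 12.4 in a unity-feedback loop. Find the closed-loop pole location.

s = -64.68

Closed-loop transfer function: T(s) = K_p·P(s)/(1 + K_p·P(s)) = 58.28/(s + 6.4 + 58.28) = 58.28/(s + 64.68).
The closed-loop pole is at s = −64.68.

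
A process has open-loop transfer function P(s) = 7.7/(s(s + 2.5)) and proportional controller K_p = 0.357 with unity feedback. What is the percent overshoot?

The closed-loop denominator s² + 2.5s + 2.749 gives ω_n = √2.749 = 1.658 and ζ = 2.5/(2ω_n) = 0.7539.
%OS = 100·exp(−πζ/√(1−ζ²)) = 100·exp(−π·0.7539/√0.4316) = 2.72%.

2.72%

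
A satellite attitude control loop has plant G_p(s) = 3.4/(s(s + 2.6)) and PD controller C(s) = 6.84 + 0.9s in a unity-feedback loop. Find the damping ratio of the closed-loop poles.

ζ = 0.587

Forward path: (6.84 + 0.9s)·3.4/(s(s+2.6)). The closed-loop characteristic equation is s² + (2.6 + 3.4·0.9)s + 3.4·6.84 = 0.
That is s² + 5.66s + 23.26 = 0, so ω_n = 4.822 rad/s and ζ = 5.66/(2·4.822) = 0.5868.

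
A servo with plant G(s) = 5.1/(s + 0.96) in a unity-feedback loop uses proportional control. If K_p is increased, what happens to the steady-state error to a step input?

e_ss = 1/(1 + K_p·G(0)); a larger K_p raises the denominator, so e_ss decreases.

decrease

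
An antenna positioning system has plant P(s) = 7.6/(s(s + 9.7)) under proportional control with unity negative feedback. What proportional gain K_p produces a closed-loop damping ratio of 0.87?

Closed-loop characteristic equation: s² + 9.7s + K_p·7.6 = 0.
So ω_n = √(7.6K_p) and 2ζω_n = 9.7, giving ζ = 9.7/(2√(7.6K_p)).
Setting ζ = 0.87: √(7.6K_p) = 9.7/(2·0.87) = 5.575, so K_p = 31.08/7.6 = 4.09.

K_p = 4.09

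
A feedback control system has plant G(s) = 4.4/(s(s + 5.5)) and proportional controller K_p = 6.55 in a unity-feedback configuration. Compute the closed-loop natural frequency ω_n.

ω_n = 5.37 rad/s

The closed-loop denominator is s(s+5.5) + 6.55·4.4 = s² + 5.5s + 28.82.
So ω_n² = 28.82 ⇒ ω_n = 5.368 rad/s, and ζ = 5.5/(2ω_n) = 0.512.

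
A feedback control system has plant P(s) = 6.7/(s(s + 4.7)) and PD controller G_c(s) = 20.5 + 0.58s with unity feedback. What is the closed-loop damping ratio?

ζ = 0.366

Forward path: (20.5 + 0.58s)·6.7/(s(s+4.7)). The closed-loop characteristic equation is s² + (4.7 + 6.7·0.58)s + 6.7·20.5 = 0.
That is s² + 8.586s + 137.3 = 0, so ω_n = 11.72 rad/s and ζ = 8.586/(2·11.72) = 0.3663.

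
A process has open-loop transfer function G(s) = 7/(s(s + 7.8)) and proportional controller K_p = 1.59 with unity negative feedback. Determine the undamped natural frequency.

ω_n = 3.34 rad/s

The closed-loop denominator is s(s+7.8) + 1.59·7 = s² + 7.8s + 11.13.
Matching s² + 2ζω_n s + ω_n²: ω_n = √11.13 = 3.336 rad/s and 2ζω_n = 7.8, so ζ = 7.8/(2·3.336) = 1.17.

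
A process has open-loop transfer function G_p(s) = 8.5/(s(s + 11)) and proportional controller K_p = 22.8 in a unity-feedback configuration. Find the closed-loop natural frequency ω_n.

The closed-loop denominator is s(s+11) + 22.8·8.5 = s² + 11s + 193.8.
So ω_n² = 193.8 ⇒ ω_n = 13.92 rad/s, and ζ = 11/(2ω_n) = 0.395.

ω_n = 13.9 rad/s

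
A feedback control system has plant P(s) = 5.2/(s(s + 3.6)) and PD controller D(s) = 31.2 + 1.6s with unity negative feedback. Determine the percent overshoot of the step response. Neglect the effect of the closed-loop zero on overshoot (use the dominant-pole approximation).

Forward path: (31.2 + 1.6s)·5.2/(s(s+3.6)). The closed-loop characteristic equation is s² + (3.6 + 5.2·1.6)s + 5.2·31.2 = 0.
That is s² + 11.92s + 162.2 = 0, so ω_n = 12.74 rad/s and ζ = 11.92/(2·12.74) = 0.4679.
%OS = 100·exp(−πζ/√(1−ζ²)) = 19%.

19%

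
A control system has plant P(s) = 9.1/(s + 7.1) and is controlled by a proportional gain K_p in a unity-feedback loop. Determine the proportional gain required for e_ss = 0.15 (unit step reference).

For a type-0 loop with proportional control, e_ss = 1/(1 + K_p·P(0)).
P(0) = 1.282. Require 1/(1 + K_p·1.282) = 0.15, so 1 + 1.282·K_p = 6.667.
K_p = (6.667 − 1)/1.282 = 4.42.

K_p = 4.42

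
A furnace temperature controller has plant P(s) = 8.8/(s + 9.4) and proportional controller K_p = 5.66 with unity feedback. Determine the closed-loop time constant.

τ = 0.0169 s

Closed-loop transfer function: T(s) = K_p·P(s)/(1 + K_p·P(s)) = 49.81/(s + 9.4 + 49.81) = 49.81/(s + 59.21).
Time constant τ = 1/59.21 = 0.0169 s.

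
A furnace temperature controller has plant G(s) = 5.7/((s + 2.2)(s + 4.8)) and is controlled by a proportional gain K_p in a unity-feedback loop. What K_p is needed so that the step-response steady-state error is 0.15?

For a type-0 loop with proportional control, e_ss = 1/(1 + K_p·G(0)).
G(0) = 0.5398. Require 1/(1 + K_p·0.5398) = 0.15, so 1 + 0.5398·K_p = 6.667.
K_p = (6.667 − 1)/0.5398 = 10.5.

K_p = 10.5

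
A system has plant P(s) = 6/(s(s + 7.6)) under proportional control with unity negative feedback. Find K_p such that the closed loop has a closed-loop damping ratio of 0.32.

Closed-loop characteristic equation: s² + 7.6s + K_p·6 = 0.
So ω_n = √(6K_p) and 2ζω_n = 7.6, giving ζ = 7.6/(2√(6K_p)).
Setting ζ = 0.32: √(6K_p) = 7.6/(2·0.32) = 11.88, so K_p = 141/6 = 23.5.

K_p = 23.5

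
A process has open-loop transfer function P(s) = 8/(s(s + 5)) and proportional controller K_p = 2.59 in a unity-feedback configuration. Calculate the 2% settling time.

T_s ≈ 1.6 s

From 1 + K_pP(s) = 0: s² + 5s + 20.72 = 0 ⇒ ω_n = 4.552, ζ = 0.5492.
2% settling time T_s ≈ 4/(ζω_n) = 4/2.5 = 1.6 s.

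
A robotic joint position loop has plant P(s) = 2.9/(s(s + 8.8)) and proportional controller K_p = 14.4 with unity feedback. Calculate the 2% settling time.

Closed-loop characteristic equation: s² + 8.8s + 41.76 = 0, so ω_n = 6.462 rad/s and ζ = 8.8/(2·6.462) = 0.6809.
2% settling time T_s ≈ 4/(ζω_n) = 4/4.4 = 0.909 s.

T_s ≈ 0.909 s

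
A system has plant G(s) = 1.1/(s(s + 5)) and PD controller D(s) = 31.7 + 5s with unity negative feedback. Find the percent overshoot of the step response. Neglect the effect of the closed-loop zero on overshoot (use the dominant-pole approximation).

0.224%

Forward path: (31.7 + 5s)·1.1/(s(s+5)). The closed-loop characteristic equation is s² + (5 + 1.1·5)s + 1.1·31.7 = 0.
That is s² + 10.5s + 34.87 = 0, so ω_n = 5.905 rad/s and ζ = 10.5/(2·5.905) = 0.8891.
%OS = 100·exp(−πζ/√(1−ζ²)) = 0.224%.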